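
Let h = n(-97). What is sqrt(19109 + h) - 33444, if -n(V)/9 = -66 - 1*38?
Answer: -33444 + sqrt(20045) ≈ -33302.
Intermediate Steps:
n(V) = 936 (n(V) = -9*(-66 - 1*38) = -9*(-66 - 38) = -9*(-104) = 936)
h = 936
sqrt(19109 + h) - 33444 = sqrt(19109 + 936) - 33444 = sqrt(20045) - 33444 = -33444 + sqrt(20045)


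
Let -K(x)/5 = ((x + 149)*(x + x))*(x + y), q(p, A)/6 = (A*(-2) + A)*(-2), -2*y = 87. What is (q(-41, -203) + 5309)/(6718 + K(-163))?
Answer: 2873/4719048 ≈ 0.00060881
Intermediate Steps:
y = -87/2 (y = -½*87 = -87/2 ≈ -43.500)
q(p, A) = 12*A (q(p, A) = 6*((A*(-2) + A)*(-2)) = 6*((-2*A + A)*(-2)) = 6*(-A*(-2)) = 6*(2*A) = 12*A)
K(x) = -10*x*(149 + x)*(-87/2 + x) (K(x) = -5*(x + 149)*(x + x)*(x - 87/2) = -5*(149 + x)*(2*x)*(-87/2 + x) = -5*2*x*(149 + x)*(-87/2 + x) = -10*x*(149 + x)*(-87/2 + x))
(q(-41, -203) + 5309)/(6718 + K(-163)) = (12*(-203) + 5309)/(6718 + 5*(-163)*(12963 - 211*(-163) - 2*(-163)²)) = (-2436 + 5309)/(6718 + 5*(-163)*(12963 + 34393 - 2*26569)) = 2873/(6718 + 5*(-163)*(12963 + 34393 - 53138)) = 2873/(6718 + 5*(-163)*(-5782)) = 2873/(6718 + 4712330) = 2873/4719048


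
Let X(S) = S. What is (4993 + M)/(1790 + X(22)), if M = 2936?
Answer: 2643/604 ≈ 4.3758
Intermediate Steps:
(4993 + M)/(1790 + X(22)) = (4993 + 2936)/(1790 + 22) = 7929/1812 = 7929*(1/1812) = 2643/604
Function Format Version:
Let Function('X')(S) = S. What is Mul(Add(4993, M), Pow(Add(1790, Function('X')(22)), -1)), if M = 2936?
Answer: Rational(2643, 604) ≈ 4.3758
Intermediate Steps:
Mul(Add(4993, M), Pow(Add(1790, Function('X')(22)), -1)) = Mul(Add(4993, 2936), Pow(Add(1790, 22), -1)) = Mul(7929, Pow(1812, -1)) = Mul(7929, Rational(1, 1812)) = Rational(2643, 604)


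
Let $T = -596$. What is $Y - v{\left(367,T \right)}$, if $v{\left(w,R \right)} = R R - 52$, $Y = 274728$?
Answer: $-80436$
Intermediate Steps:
$v{\left(w,R \right)} = -52 + R^{2}$ ($v{\left(w,R \right)} = R^{2} - 52 = -52 + R^{2}$)
$Y - v{\left(367,T \right)} = 274728 - \left(-52 + \left(-596\right)^{2}\right) = 274728 - \left(-52 + 355216\right) = 274728 - 355164 = -80436$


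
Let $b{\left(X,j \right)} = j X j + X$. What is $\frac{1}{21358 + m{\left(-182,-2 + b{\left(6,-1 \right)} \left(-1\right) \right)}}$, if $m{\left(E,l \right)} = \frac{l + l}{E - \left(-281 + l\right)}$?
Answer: $\frac{113}{2413426} \approx 4.6821 \cdot 10^{-5}$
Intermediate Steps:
$b{\left(X,j \right)} = X + X j^{2}$ ($b{\left(X,j \right)} = X j j + X = X j^{2} + X = X + X j^{2}$)
$m{\left(E,l \right)} = \frac{2 l}{281 + E - l}$
$\frac{1}{21358 + m{\left(-182,-2 + b{\left(6,-1 \right)} \left(-1\right) \right)}} = \frac{1}{21358 + \frac{2 \left(-2 + 6 \left(1 + \left(-1\right)^{2}\right) \left(-1\right)\right)}{281 - 182 - \left(-2 + 6 \left(1 + \left(-1\right)^{2}\right) \left(-1\right)\right)}} = \frac{1}{21358 + \frac{2 \left(-2 + 6 \left(1 + 1\right) \left(-1\right)\right)}{281 - 182 - \left(-2 + 6 \left(1 + 1\right) \left(-1\right)\right)}} = \frac{1}{21358 + \frac{2 \left(-2 + 6 \cdot 2 \left(-1\right)\right)}{281 - 182 - \left(-2 + 6 \cdot 2 \left(-1\right)\right)}} = \frac{1}{21358 + \frac{2 \left(-2 + 12 \left(-1\right)\right)}{281 - 182 - \left(-2 + 12 \left(-1\right)\right)}} = \frac{1}{21358 + \frac{2 \left(-2 - 12\right)}{281 - 182 - \left(-2 - 12\right)}} = \frac{1}{21358 + 2 \left(-14\right) \frac{1}{281 - 182 - -14}} = \frac{1}{21358 + 2 \left(-14\right) \frac{1}{281 - 182 + 14}} = \frac{1}{21358 + 2 \left(-14\right) \frac{1}{113}} = \frac{1}{21358 - \frac{28}{113}} = \frac{1}{\frac{2413426}{113}} = \frac{113}{2413426}$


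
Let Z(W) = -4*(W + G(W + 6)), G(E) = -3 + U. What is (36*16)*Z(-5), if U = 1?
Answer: 16128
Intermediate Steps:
G(E) = -2 (G(E) = -3 + 1 = -2)
Z(W) = 8 - 4*W (Z(W) = -4*(W - 2) = -4*(-2 + W) = 8 - 4*W)
(36*16)*Z(-5) = (36*16)*(8 - 4*(-5)) = 576*(8 + 20) = 576*28 = 16128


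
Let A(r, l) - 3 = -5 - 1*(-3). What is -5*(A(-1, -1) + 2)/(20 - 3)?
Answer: -15/17 ≈ -0.88235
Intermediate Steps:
A(r, l) = 1 (A(r, l) = 3 + (-5 - 1*(-3)) = 3 + (-5 + 3) = 3 - 2 = 1)
-5*(A(-1, -1) + 2)/(20 - 3) = -5*(1 + 2)/(20 - 3) = -15/17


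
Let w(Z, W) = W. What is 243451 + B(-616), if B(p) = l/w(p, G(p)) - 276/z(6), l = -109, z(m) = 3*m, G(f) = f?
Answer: 449869439/1848 ≈ 2.4344e+5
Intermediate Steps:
B(p) = -46/3 - 109/p (B(p) = -109/p - 276/(3*6) = -109/p - 276/18 = -109/p - 276*1/18 = -109/p - 46/3 = -46/3 - 109/p)
243451 + B(-616) = 243451 + (-46/3 - 109/(-616)) = 243451 + (-46/3 - 109*(-1/616)) = 243451 + (-46/3 + 109/616) = 243451 - 28009/1848 = 449869439/1848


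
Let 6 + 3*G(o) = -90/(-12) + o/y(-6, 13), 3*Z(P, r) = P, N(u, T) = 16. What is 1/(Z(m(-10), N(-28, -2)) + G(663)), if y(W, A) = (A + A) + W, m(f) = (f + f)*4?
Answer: -60/907 ≈ -0.066152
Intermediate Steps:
m(f) = 8*f (m(f) = (2*f)*4 = 8*f)
y(W, A) = W + 2*A (y(W, A) = 2*A + W = W + 2*A)
Z(P, r) = P/3
G(o) = ½ + o/60 (G(o) = -2 + (-90/(-12) + o/(-6 + 2*13))/3 = -2 + (-90*(-1/12) + o/(-6 + 26))/3 = -2 + (15/2 + o/20)/3 = -2 + (5/2 + o/60) = ½ + o/60)
1/(Z(m(-10), N(-28, -2)) + G(663)) = 1/((8*(-10))/3 + (½ + (1/60)*663)) = 1/((⅓)*(-80) + (½ + 221/20)) = 1/(-80/3 + 231/20) = 1/(-907/60) = -60/907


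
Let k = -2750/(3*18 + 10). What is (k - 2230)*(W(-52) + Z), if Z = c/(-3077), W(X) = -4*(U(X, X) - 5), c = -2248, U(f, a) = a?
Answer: -12797795985/24616 ≈ -5.1990e+5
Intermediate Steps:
W(X) = 20 - 4*X (W(X) = -4*(X - 5) = -4*(-5 + X) = 20 - 4*X)
k = -1375/32 (k = -2750/(54 + 10) = -2750/64 = -2750*1/64 = -1375/32 ≈ -42.969)
Z = 2248/3077 (Z = -2248/(-3077) = -2248*(-1/3077) = 2248/3077 ≈ 0.73058)
(k - 2230)*(W(-52) + Z) = (-1375/32 - 2230)*((20 - 4*(-52)) + 2248/3077) = -72735*((20 + 208) + 2248/3077)/32 = -72735*(228 + 2248/3077)/32 = -72735/32*703804/3077 = -12797795985/24616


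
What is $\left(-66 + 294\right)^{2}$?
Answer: $51984$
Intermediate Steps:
$\left(-66 + 294\right)^{2} = 228^{2} = 51984$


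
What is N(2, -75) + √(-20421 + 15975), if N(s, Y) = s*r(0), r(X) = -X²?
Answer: 3*I*√494 ≈ 66.678*I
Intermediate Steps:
N(s, Y) = 0 (N(s, Y) = s*(-1*0²) = s*(-1*0) = s*0 = 0)
N(2, -75) + √(-20421 + 15975) = 0 + √(-20421 + 15975) = 0 + √(-4446) = 0 + 3*I*√494 = 3*I*√494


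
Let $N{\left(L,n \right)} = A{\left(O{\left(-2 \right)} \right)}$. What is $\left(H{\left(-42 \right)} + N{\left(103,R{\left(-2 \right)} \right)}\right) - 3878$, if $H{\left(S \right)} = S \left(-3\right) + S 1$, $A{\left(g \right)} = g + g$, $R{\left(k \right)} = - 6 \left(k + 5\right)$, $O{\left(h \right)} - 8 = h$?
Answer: $-3782$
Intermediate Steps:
$O{\left(h \right)} = 8 + h$
$R{\left(k \right)} = -30 - 6 k$ ($R{\left(k \right)} = - 6 \left(5 + k\right) = -30 - 6 k$)
$A{\left(g \right)} = 2 g$
$H{\left(S \right)} = - 2 S$ ($H{\left(S \right)} = - 3 S + S = - 2 S$)
$N{\left(L,n \right)} = 12$ ($N{\left(L,n \right)} = 2 \left(8 - 2\right) = 2 \cdot 6 = 12$)
$\left(H{\left(-42 \right)} + N{\left(103,R{\left(-2 \right)} \right)}\right) - 3878 = \left(\left(-2\right) \left(-42\right) + 12\right) - 3878 = \left(84 + 12\right) - 3878 = 96 - 3878 = -3782$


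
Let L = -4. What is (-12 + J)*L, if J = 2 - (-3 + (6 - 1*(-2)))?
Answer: 60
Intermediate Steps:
J = -3 (J = 2 - (-3 + (6 + 2)) = 2 - (-3 + 8) = 2 - 1*5 = 2 - 5 = -3)
(-12 + J)*L = (-12 - 3)*(-4) = -15*(-4) = 60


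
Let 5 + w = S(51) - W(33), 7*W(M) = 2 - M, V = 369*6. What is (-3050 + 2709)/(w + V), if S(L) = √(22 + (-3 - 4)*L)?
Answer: -36984178/240080451 + 16709*I*√335/240080451 ≈ -0.15405 + 0.0012738*I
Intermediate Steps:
V = 2214
W(M) = 2/7 - M/7 (W(M) = (2 - M)/7 = 2/7 - M/7)
S(L) = √(22 - 7*L)
w = -4/7 + I*√335 (w = -5 + (√(22 - 7*51) - (2/7 - ⅐*33)) = -5 + (√(22 - 357) - (2/7 - 33/7)) = -5 + (√(-335) - 1*(-31/7)) = -5 + (I*√335 + 31/7) = -5 + (31/7 + I*√335) = -4/7 + I*√335 ≈ -0.57143 + 18.303*I)
(-3050 + 2709)/(w + V) = (-3050 + 2709)/((-4/7 + I*√335) + 2214) = -341/(15494/7 + I*√335)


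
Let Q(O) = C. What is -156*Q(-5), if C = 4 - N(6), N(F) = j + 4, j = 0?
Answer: 0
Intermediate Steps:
N(F) = 4 (N(F) = 0 + 4 = 4)
C = 0 (C = 4 - 1*4 = 4 - 4 = 0)
Q(O) = 0
-156*Q(-5) = -156*0 = 0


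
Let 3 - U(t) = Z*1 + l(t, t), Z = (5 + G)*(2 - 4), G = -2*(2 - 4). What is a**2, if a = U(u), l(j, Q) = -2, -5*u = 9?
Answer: 529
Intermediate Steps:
u = -9/5 (u = -1/5*9 = -9/5 ≈ -1.8000)
G = 4 (G = -2*(-2) = 4)
Z = -18 (Z = (5 + 4)*(2 - 4) = 9*(-2) = -18)
U(t) = 23 (U(t) = 3 - (-18*1 - 2) = 3 - (-18 - 2) = 3 - 1*(-20) = 3 + 20 = 23)
a = 23
a**2 = 23**2 = 529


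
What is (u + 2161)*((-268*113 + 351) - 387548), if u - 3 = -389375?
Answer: 161653235491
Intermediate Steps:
u = -389372 (u = 3 - 389375 = -389372)
(u + 2161)*((-268*113 + 351) - 387548) = (-389372 + 2161)*((-268*113 + 351) - 387548) = -387211*((-30284 + 351) - 387548) = -387211*(-29933 - 387548) = -387211*(-417481) = 161653235491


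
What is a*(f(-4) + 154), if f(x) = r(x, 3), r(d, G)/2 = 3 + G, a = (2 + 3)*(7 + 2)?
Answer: 7470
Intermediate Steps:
a = 45 (a = 5*9 = 45)
r(d, G) = 6 + 2*G (r(d, G) = 2*(3 + G) = 6 + 2*G)
f(x) = 12 (f(x) = 6 + 2*3 = 6 + 6 = 12)
a*(f(-4) + 154) = 45*(12 + 154) = 45*166 = 7470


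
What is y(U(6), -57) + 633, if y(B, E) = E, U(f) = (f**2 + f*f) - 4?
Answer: 576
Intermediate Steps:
U(f) = -4 + 2*f**2 (U(f) = (f**2 + f**2) - 4 = 2*f**2 - 4 = -4 + 2*f**2)
y(U(6), -57) + 633 = -57 + 633 = 576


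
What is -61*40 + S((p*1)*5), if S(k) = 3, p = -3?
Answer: -2437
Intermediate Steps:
-61*40 + S((p*1)*5) = -61*40 + 3 = -2440 + 3 = -2437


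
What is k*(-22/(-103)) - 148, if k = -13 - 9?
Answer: -15728/103 ≈ -152.70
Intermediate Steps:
k = -22
k*(-22/(-103)) - 148 = -(-484)/(-103) - 148 = -(-484)*(-1)/103 - 148 = -22*22/103 - 148 = -484/103 - 148 = -15728/103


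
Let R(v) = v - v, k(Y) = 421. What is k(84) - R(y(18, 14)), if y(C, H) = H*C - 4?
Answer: 421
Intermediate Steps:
y(C, H) = -4 + C*H (y(C, H) = C*H - 4 = -4 + C*H)
R(v) = 0
k(84) - R(y(18, 14)) = 421 - 1*0 = 421 + 0 = 421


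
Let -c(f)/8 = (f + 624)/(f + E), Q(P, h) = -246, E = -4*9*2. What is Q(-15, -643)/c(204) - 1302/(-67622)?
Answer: 15308653/3110612 ≈ 4.9214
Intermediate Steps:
E = -72 (E = -36*2 = -72)
c(f) = -8*(624 + f)/(-72 + f) (c(f) = -8*(f + 624)/(f - 72) = -8*(624 + f)/(-72 + f))
Q(-15, -643)/c(204) - 1302/(-67622) = -246*(-72 + 204)/(8*(-624 - 1*204)) - 1302/(-67622) = -246*33/(2*(-624 - 204)) - 1302*(-1/67622) = -246/(8*(1/132)*(-828)) + 651/33811 = -246/(-552/11) + 651/33811 = -246*(-11/552) + 651/33811 = 451/92 + 651/33811 = 15308653/3110612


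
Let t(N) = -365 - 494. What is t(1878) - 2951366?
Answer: -2952225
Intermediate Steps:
t(N) = -859
t(1878) - 2951366 = -859 - 2951366 = -2952225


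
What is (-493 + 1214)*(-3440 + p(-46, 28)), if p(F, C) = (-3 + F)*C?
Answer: -3469452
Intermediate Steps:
p(F, C) = C*(-3 + F)
(-493 + 1214)*(-3440 + p(-46, 28)) = (-493 + 1214)*(-3440 + 28*(-3 - 46)) = 721*(-3440 + 28*(-49)) = 721*(-3440 - 1372) = 721*(-4812) = -3469452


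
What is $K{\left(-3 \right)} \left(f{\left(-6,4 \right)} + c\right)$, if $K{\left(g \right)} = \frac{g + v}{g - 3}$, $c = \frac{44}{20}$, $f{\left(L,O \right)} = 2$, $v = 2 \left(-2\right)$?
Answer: $\frac{49}{10} \approx 4.9$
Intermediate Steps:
$v = -4$
$c = \frac{11}{5}$ ($c = 44 \cdot \frac{1}{20} = \frac{11}{5} \approx 2.2$)
$K{\left(g \right)} = \frac{-4 + g}{-3 + g}$ ($K{\left(g \right)} = \frac{g - 4}{g - 3} = \frac{-4 + g}{-3 + g}$)
$K{\left(-3 \right)} \left(f{\left(-6,4 \right)} + c\right) = \frac{-4 - 3}{-3 - 3} \left(2 + \frac{11}{5}\right) = \frac{1}{-6} \left(-7\right) \frac{21}{5} = \left(- \frac{1}{6}\right) \left(-7\right) \frac{21}{5} = \frac{7}{6} \cdot \frac{21}{5} = \frac{49}{10}$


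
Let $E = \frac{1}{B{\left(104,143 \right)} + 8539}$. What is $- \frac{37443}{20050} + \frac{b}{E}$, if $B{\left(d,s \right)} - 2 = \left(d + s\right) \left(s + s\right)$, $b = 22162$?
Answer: $\frac{35184815564857}{20050} \approx 1.7549 \cdot 10^{9}$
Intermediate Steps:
$B{\left(d,s \right)} = 2 + 2 s \left(d + s\right)$ ($B{\left(d,s \right)} = 2 + \left(d + s\right) \left(s + s\right) = 2 + \left(d + s\right) 2 s = 2 + 2 s \left(d + s\right)$)
$E = \frac{1}{79183}$ ($E = \frac{1}{\left(2 + 2 \cdot 143^{2} + 2 \cdot 104 \cdot 143\right) + 8539} = \frac{1}{\left(2 + 2 \cdot 20449 + 29744\right) + 8539} = \frac{1}{\left(2 + 40898 + 29744\right) + 8539} = \frac{1}{70644 + 8539} = \frac{1}{79183} \approx 1.2629 \cdot 10^{-5}$)
$- \frac{37443}{20050} + \frac{b}{E} = - \frac{37443}{20050} + 22162 \frac{1}{\frac{1}{79183}} = \left(-37443\right) \frac{1}{20050} + 22162 \cdot 79183 = - \frac{37443}{20050} + 1754853646 = \frac{35184815564857}{20050}$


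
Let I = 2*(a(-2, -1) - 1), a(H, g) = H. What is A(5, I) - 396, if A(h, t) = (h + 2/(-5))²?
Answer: -9371/25 ≈ -374.84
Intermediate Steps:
I = -6 (I = 2*(-2 - 1) = 2*(-3) = -6)
A(h, t) = (-⅖ + h)² (A(h, t) = (h + 2*(-⅕))² = (h - ⅖)² = (-⅖ + h)²)
A(5, I) - 396 = (-2 + 5*5)²/25 - 396 = (-2 + 25)²/25 - 396 = (1/25)*23² - 396 = (1/25)*529 - 396 = 529/25 - 396 = -9371/25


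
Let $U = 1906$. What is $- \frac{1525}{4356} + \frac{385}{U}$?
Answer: $- \frac{614795}{4151268} \approx -0.1481$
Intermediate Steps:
$- \frac{1525}{4356} + \frac{385}{U} = - \frac{1525}{4356} + \frac{385}{1906} = - \frac{614795}{4151268}$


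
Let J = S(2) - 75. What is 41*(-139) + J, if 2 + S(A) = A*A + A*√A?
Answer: -5772 + 2*√2 ≈ -5769.2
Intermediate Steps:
S(A) = -2 + A² + A^(3/2) (S(A) = -2 + (A*A + A*√A) = -2 + (A² + A^(3/2)) = -2 + A² + A^(3/2))
J = -73 + 2*√2 (J = (-2 + 2² + 2^(3/2)) - 75 = (-2 + 4 + 2*√2) - 75 = (2 + 2*√2) - 75 = -73 + 2*√2 ≈ -70.172)
41*(-139) + J = 41*(-139) + (-73 + 2*√2) = -5699 + (-73 + 2*√2) = -5772 + 2*√2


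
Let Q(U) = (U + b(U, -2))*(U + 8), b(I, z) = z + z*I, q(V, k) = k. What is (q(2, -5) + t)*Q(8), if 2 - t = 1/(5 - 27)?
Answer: 5200/11 ≈ 472.73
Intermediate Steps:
b(I, z) = z + I*z
t = 45/22 (t = 2 - 1/(5 - 27) = 2 - 1/(-22) = 2 - 1*(-1/22) = 2 + 1/22 = 45/22 ≈ 2.0455)
Q(U) = (-2 - U)*(8 + U) (Q(U) = (U - 2*(1 + U))*(U + 8) = (U + (-2 - 2*U))*(8 + U) = (-2 - U)*(8 + U))
(q(2, -5) + t)*Q(8) = (-5 + 45/22)*(-16 - 1*8**2 - 10*8) = -65*(-16 - 1*64 - 80)/22 = -65*(-16 - 64 - 80)/22 = -65/22*(-160) = 5200/11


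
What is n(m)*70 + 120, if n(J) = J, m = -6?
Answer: -300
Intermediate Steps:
n(m)*70 + 120 = -6*70 + 120 = -420 + 120 = -300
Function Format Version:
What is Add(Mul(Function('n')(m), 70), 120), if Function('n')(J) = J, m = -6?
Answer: -300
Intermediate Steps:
Add(Mul(Function('n')(m), 70), 120) = Add(Mul(-6, 70), 120) = Add(-420, 120) = -300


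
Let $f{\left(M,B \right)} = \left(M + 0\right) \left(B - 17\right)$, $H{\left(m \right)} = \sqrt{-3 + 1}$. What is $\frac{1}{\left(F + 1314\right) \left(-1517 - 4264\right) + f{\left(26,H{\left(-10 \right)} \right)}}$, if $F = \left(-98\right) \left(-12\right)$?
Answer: $- \frac{3598783}{51804956324694} - \frac{13 i \sqrt{2}}{103609912649388} \approx -6.9468 \cdot 10^{-8} - 1.7744 \cdot 10^{-13} i$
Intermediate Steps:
$H{\left(m \right)} = i \sqrt{2}$ ($H{\left(m \right)} = \sqrt{-2} = i \sqrt{2}$)
$F = 1176$
$f{\left(M,B \right)} = M \left(-17 + B\right)$
$\frac{1}{\left(F + 1314\right) \left(-1517 - 4264\right) + f{\left(26,H{\left(-10 \right)} \right)}} = \frac{1}{\left(1176 + 1314\right) \left(-1517 - 4264\right) + 26 \left(-17 + i \sqrt{2}\right)} = \frac{1}{2490 \left(-5781\right) - \left(442 - 26 i \sqrt{2}\right)} = \frac{1}{-14394690 - \left(442 - 26 i \sqrt{2}\right)} = \frac{1}{-14395132 + 26 i \sqrt{2}}$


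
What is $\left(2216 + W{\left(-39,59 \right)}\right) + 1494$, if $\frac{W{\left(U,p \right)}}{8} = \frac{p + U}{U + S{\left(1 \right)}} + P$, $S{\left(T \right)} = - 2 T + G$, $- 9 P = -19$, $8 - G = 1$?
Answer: $\frac{569494}{153} \approx 3722.2$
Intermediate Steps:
$G = 7$ ($G = 8 - 1 = 7$)
$P = \frac{19}{9}$ ($P = \left(- \frac{1}{9}\right) \left(-19\right) = \frac{19}{9} \approx 2.1111$)
$S{\left(T \right)} = 7 - 2 T$ ($S{\left(T \right)} = - 2 T + 7 = 7 - 2 T$)
$W{\left(U,p \right)} = \frac{152}{9} + \frac{8 \left(U + p\right)}{5 + U}$ ($W{\left(U,p \right)} = 8 \left(\frac{p + U}{U + \left(7 - 2\right)} + \frac{19}{9}\right) = 8 \left(\frac{U + p}{U + \left(7 - 2\right)} + \frac{19}{9}\right) = 8 \left(\frac{U + p}{U + 5} + \frac{19}{9}\right) = 8 \left(\frac{U + p}{5 + U} + \frac{19}{9}\right) = 8 \left(\frac{19}{9} + \frac{U + p}{5 + U}\right) = \frac{152}{9} + \frac{8 \left(U + p\right)}{5 + U}$)
$\left(2216 + W{\left(-39,59 \right)}\right) + 1494 = \left(2216 + \frac{8 \left(95 + 9 \cdot 59 + 28 \left(-39\right)\right)}{9 \left(5 - 39\right)}\right) + 1494 = \left(2216 + \frac{8 \left(95 + 531 - 1092\right)}{9 \left(-34\right)}\right) + 1494 = \left(2216 + \frac{8}{9} \left(- \frac{1}{34}\right) \left(-466\right)\right) + 1494 = \left(2216 + \frac{1864}{153}\right) + 1494 = \frac{340912}{153} + 1494 = \frac{569494}{153}$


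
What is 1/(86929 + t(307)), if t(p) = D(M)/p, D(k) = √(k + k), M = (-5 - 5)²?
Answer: 8192971321/712206803963009 - 3070*√2/712206803963009 ≈ 1.1504e-5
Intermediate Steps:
M = 100 (M = (-10)² = 100)
D(k) = √2*√k (D(k) = √(2*k) = √2*√k)
t(p) = 10*√2/p (t(p) = (√2*√100)/p = (√2*10)/p = (10*√2)/p = 10*√2/p)
1/(86929 + t(307)) = 1/(86929 + 10*√2/307)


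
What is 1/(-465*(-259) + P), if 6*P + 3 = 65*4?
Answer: 6/722867 ≈ 8.3003e-6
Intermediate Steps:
P = 257/6 (P = -½ + (65*4)/6 = -½ + (⅙)*260 = -½ + 130/3 = 257/6 ≈ 42.833)
1/(-465*(-259) + P) = 1/(-465*(-259) + 257/6) = 1/(120435 + 257/6) = 1/(722867/6) = 6/722867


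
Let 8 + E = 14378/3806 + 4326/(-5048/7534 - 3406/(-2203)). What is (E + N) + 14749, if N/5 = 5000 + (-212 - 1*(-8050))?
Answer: 580185101033719/6917433545 ≈ 83873.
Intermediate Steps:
N = 64190 (N = 5*(5000 + (-212 - 1*(-8050))) = 5*(5000 + (-212 + 8050)) = 5*(5000 + 7838) = 5*12838 = 64190)
E = 34129814424964/6917433545 (E = -8 + (14378/3806 + 4326/(-5048/7534 - 3406/(-2203))) = -8 + (14378*(1/3806) + 4326/(-5048*1/7534 - 3406*(-1/2203))) = -8 + (7189/1903 + 4326/(-2524/3767 + 3406/2203)) = -8 + (7189/1903 + 4326/(7270030/8298701)) = -8 + (7189/1903 + 4326*(8298701/7270030)) = -8 + (7189/1903 + 17950090263/3635015) = -8 + 34185153893324/6917433545 = 34129814424964/6917433545 ≈ 4933.9)
(E + N) + 14749 = (34129814424964/6917433545 + 64190) + 14749 = 478159873678514/6917433545 + 14749 = 580185101033719/6917433545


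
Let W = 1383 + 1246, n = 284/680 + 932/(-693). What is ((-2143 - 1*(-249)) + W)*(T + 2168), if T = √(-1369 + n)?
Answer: 1593480 + 7*I*√2112609852430/374 ≈ 1.5935e+6 + 27204.0*I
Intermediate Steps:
n = -109237/117810 (n = 284*(1/680) + 932*(-1/693) = 71/170 - 932/693 = -109237/117810 ≈ -0.92723)
W = 2629
T = I*√2112609852430/39270 (T = √(-1369 - 109237/117810) = √(-161391127/117810) = I*√2112609852430/39270 ≈ 37.013*I)
((-2143 - 1*(-249)) + W)*(T + 2168) = ((-2143 - 1*(-249)) + 2629)*(I*√2112609852430/39270 + 2168) = ((-2143 + 249) + 2629)*(2168 + I*√2112609852430/39270) = (-1894 + 2629)*(2168 + I*√2112609852430/39270) = 735*(2168 + I*√2112609852430/39270) = 1593480 + 7*I*√2112609852430/374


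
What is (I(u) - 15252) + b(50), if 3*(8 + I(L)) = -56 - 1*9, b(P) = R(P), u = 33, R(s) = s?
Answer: -45695/3 ≈ -15232.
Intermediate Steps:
b(P) = P
I(L) = -89/3 (I(L) = -8 + (-56 - 1*9)/3 = -8 + (-56 - 9)/3 = -8 + (⅓)*(-65) = -8 - 65/3 = -89/3)
(I(u) - 15252) + b(50) = (-89/3 - 15252) + 50 = -45845/3 + 50 = -45695/3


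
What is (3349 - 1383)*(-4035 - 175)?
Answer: -8276860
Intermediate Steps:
(3349 - 1383)*(-4035 - 175) = 1966*(-4210) = -8276860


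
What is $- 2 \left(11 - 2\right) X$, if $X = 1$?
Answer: $-18$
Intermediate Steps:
$- 2 \left(11 - 2\right) X = - 2 \left(11 - 2\right) 1 = \left(-2\right) 9 \cdot 1 = \left(-18\right) 1 = -18$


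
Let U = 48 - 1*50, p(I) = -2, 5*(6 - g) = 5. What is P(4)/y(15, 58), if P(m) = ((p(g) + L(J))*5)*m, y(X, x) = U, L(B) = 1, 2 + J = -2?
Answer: 10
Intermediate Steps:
g = 5 (g = 6 - ⅕*5 = 6 - 1 = 5)
J = -4 (J = -2 - 2 = -4)
U = -2 (U = 48 - 50 = -2)
y(X, x) = -2
P(m) = -5*m (P(m) = ((-2 + 1)*5)*m = (-1*5)*m = -5*m)
P(4)/y(15, 58) = -5*4/(-2) = -20*(-½) = 10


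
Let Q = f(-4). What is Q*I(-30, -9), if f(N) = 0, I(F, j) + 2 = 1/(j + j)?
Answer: 0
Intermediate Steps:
I(F, j) = -2 + 1/(2*j) (I(F, j) = -2 + 1/(j + j) = -2 + 1/(2*j))
Q = 0
Q*I(-30, -9) = 0*(-2 + (½)/(-9)) = 0*(-2 + (½)*(-⅑)) = 0*(-2 - 1/18) = 0*(-37/18) = 0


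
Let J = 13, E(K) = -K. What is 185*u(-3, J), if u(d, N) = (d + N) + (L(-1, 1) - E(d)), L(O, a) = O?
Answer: 1110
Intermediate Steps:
u(d, N) = -1 + N + 2*d (u(d, N) = (d + N) + (-1 - (-1)*d) = (N + d) + (-1 + d) = -1 + N + 2*d)
185*u(-3, J) = 185*(-1 + 13 + 2*(-3)) = 185*(-1 + 13 - 6) = 185*6 = 1110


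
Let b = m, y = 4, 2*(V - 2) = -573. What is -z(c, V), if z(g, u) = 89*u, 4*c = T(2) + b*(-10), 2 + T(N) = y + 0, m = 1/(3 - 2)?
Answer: 50641/2 ≈ 25321.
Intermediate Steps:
m = 1 (m = 1/1 = 1)
V = -569/2 (V = 2 + (½)*(-573) = 2 - 573/2 = -569/2 ≈ -284.50)
T(N) = 2 (T(N) = -2 + (4 + 0) = -2 + 4 = 2)
b = 1
c = -2 (c = (2 + 1*(-10))/4 = (2 - 10)/4 = (¼)*(-8) = -2)
-z(c, V) = -89*(-569)/2 = -1*(-50641/2) = 50641/2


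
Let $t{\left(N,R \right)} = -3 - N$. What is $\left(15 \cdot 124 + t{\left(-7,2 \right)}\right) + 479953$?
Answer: $481817$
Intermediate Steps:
$\left(15 \cdot 124 + t{\left(-7,2 \right)}\right) + 479953 = \left(15 \cdot 124 - -4\right) + 479953 = \left(1860 + \left(-3 + 7\right)\right) + 479953 = \left(1860 + 4\right) + 479953 = 1864 + 479953 = 481817$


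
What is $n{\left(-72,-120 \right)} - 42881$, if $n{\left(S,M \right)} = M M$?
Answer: $-28481$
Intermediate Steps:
$n{\left(S,M \right)} = M^{2}$
$n{\left(-72,-120 \right)} - 42881 = \left(-120\right)^{2} - 42881 = 14400 - 42881 = -28481$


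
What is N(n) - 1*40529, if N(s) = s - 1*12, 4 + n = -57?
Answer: -40602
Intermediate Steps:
n = -61 (n = -4 - 57 = -61)
N(s) = -12 + s (N(s) = s - 12 = -12 + s)
N(n) - 1*40529 = (-12 - 61) - 1*40529 = -73 - 40529 = -40602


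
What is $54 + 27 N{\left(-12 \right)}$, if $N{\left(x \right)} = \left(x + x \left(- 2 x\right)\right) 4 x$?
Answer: $388854$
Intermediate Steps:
$N{\left(x \right)} = x \left(- 8 x^{2} + 4 x\right)$ ($N{\left(x \right)} = \left(x - 2 x^{2}\right) 4 x = \left(- 8 x^{2} + 4 x\right) x = x \left(- 8 x^{2} + 4 x\right)$)
$54 + 27 N{\left(-12 \right)} = 54 + 27 \left(-12\right)^{2} \left(4 - -96\right) = 54 + 27 \cdot 144 \left(4 + 96\right) = 54 + 27 \cdot 144 \cdot 100 = 54 + 27 \cdot 14400 = 54 + 388800 = 388854$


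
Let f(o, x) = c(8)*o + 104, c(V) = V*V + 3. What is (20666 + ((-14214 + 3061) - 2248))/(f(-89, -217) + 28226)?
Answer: 7265/22367 ≈ 0.32481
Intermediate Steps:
c(V) = 3 + V**2 (c(V) = V**2 + 3 = 3 + V**2)
f(o, x) = 104 + 67*o (f(o, x) = (3 + 8**2)*o + 104 = (3 + 64)*o + 104 = 67*o + 104 = 104 + 67*o)
(20666 + ((-14214 + 3061) - 2248))/(f(-89, -217) + 28226) = (20666 + ((-14214 + 3061) - 2248))/((104 + 67*(-89)) + 28226) = (20666 + (-11153 - 2248))/((104 - 5963) + 28226) = (20666 - 13401)/(-5859 + 28226) = 7265/22367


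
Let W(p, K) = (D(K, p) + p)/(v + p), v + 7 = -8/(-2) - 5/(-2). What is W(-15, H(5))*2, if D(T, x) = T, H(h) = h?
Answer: 40/31 ≈ 1.2903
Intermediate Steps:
v = -½ (v = -7 + (-8/(-2) - 5/(-2)) = -7 + (-8*(-½) - 5*(-½)) = -7 + (4 + 5/2) = -7 + 13/2 = -½ ≈ -0.50000)
W(p, K) = (K + p)/(-½ + p)
W(-15, H(5))*2 = (2*(5 - 15)/(-1 + 2*(-15)))*2 = (2*(-10)/(-1 - 30))*2 = (2*(-10)/(-31))*2 = (2*(-1/31)*(-10))*2 = (20/31)*2 = 40/31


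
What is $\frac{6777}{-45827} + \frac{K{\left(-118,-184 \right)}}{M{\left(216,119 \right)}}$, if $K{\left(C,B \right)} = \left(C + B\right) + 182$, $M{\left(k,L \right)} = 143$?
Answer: $- \frac{6468351}{6553261} \approx -0.98704$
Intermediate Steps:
$K{\left(C,B \right)} = 182 + B + C$ ($K{\left(C,B \right)} = \left(B + C\right) + 182 = 182 + B + C$)
$\frac{6777}{-45827} + \frac{K{\left(-118,-184 \right)}}{M{\left(216,119 \right)}} = \frac{6777}{-45827} + \frac{182 - 184 - 118}{143} = 6777 \left(- \frac{1}{45827}\right) - \frac{120}{143} = - \frac{6777}{45827} - \frac{120}{143} = - \frac{6468351}{6553261}$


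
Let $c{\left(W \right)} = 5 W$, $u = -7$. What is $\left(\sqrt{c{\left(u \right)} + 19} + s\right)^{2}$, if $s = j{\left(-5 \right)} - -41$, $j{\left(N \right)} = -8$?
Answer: $1073 + 264 i \approx 1073.0 + 264.0 i$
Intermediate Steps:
$s = 33$ ($s = -8 - -41 = -8 + 41 = 33$)
$\left(\sqrt{c{\left(u \right)} + 19} + s\right)^{2} = \left(\sqrt{5 \left(-7\right) + 19} + 33\right)^{2} = \left(\sqrt{-35 + 19} + 33\right)^{2} = \left(\sqrt{-16} + 33\right)^{2} = \left(4 i + 33\right)^{2} = \left(33 + 4 i\right)^{2}$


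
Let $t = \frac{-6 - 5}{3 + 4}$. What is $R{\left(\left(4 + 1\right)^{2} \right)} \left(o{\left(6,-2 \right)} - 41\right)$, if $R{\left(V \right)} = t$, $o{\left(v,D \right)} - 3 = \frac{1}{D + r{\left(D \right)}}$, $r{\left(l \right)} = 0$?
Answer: $\frac{121}{2} \approx 60.5$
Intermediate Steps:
$t = - \frac{11}{7} \approx -1.5714$
$o{\left(v,D \right)} = 3 + \frac{1}{D}$ ($o{\left(v,D \right)} = 3 + \frac{1}{D + 0} = 3 + \frac{1}{D}$)
$R{\left(V \right)} = - \frac{11}{7}$
$R{\left(\left(4 + 1\right)^{2} \right)} \left(o{\left(6,-2 \right)} - 41\right) = - \frac{11 \left(\left(3 + \frac{1}{-2}\right) - 41\right)}{7} = - \frac{11 \left(\left(3 - \frac{1}{2}\right) - 41\right)}{7} = - \frac{11 \left(\frac{5}{2} - 41\right)}{7} = \left(- \frac{11}{7}\right) \left(- \frac{77}{2}\right) = \frac{121}{2}$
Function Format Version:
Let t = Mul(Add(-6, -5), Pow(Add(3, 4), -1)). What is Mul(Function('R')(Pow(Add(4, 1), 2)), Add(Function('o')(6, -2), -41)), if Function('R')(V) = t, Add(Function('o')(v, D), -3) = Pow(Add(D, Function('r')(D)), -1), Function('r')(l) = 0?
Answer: Rational(121, 2) ≈ 60.500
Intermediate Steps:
t = Rational(-11, 7) (t = Mul(-11, Pow(7, -1)) = Mul(-11, Rational(1, 7)) = Rational(-11, 7) ≈ -1.5714)
Function('o')(v, D) = Add(3, Pow(D, -1)) (Function('o')(v, D) = Add(3, Pow(Add(D, 0), -1)) = Add(3, Pow(D, -1)))
Function('R')(V) = Rational(-11, 7)
Mul(Function('R')(Pow(Add(4, 1), 2)), Add(Function('o')(6, -2), -41)) = Mul(Rational(-11, 7), Add(Add(3, Pow(-2, -1)), -41)) = Mul(Rational(-11, 7), Add(Add(3, Rational(-1, 2)), -41)) = Mul(Rational(-11, 7), Add(Rational(5, 2), -41)) = Mul(Rational(-11, 7), Rational(-77, 2)) = Rational(121, 2)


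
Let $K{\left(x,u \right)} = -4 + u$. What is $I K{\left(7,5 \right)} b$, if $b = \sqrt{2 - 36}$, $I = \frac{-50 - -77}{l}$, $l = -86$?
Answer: $- \frac{27 i \sqrt{34}}{86} \approx - 1.8306 i$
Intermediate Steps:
$I = - \frac{27}{86}$ ($I = \frac{-50 - -77}{-86} = \left(-50 + 77\right) \left(- \frac{1}{86}\right) = 27 \left(- \frac{1}{86}\right) = - \frac{27}{86} \approx -0.31395$)
$b = i \sqrt{34}$ ($b = \sqrt{-34} = i \sqrt{34} \approx 5.8309 i$)
$I K{\left(7,5 \right)} b = - \frac{27 \left(-4 + 5\right)}{86} i \sqrt{34} = \left(- \frac{27}{86}\right) 1 i \sqrt{34} = - \frac{27 i \sqrt{34}}{86}$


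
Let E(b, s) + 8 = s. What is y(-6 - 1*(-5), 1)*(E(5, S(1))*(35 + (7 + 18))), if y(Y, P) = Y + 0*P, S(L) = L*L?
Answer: 420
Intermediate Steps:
S(L) = L²
E(b, s) = -8 + s
y(Y, P) = Y (y(Y, P) = Y + 0 = Y)
y(-6 - 1*(-5), 1)*(E(5, S(1))*(35 + (7 + 18))) = (-6 - 1*(-5))*((-8 + 1²)*(35 + (7 + 18))) = (-6 + 5)*((-8 + 1)*(35 + 25)) = -(-7)*60 = -1*(-420) = 420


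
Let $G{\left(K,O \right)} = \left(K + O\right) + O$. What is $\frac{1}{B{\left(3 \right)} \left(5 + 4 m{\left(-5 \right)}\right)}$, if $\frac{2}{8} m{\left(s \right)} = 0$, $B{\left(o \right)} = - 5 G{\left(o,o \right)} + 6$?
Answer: $- \frac{1}{195} \approx -0.0051282$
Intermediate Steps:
$G{\left(K,O \right)} = K + 2 O$
$B{\left(o \right)} = 6 - 15 o$ ($B{\left(o \right)} = - 5 \left(o + 2 o\right) + 6 = - 5 \cdot 3 o + 6 = - 15 o + 6 = 6 - 15 o$)
$m{\left(s \right)} = 0$ ($m{\left(s \right)} = 4 \cdot 0 = 0$)
$\frac{1}{B{\left(3 \right)} \left(5 + 4 m{\left(-5 \right)}\right)} = \frac{1}{\left(6 - 45\right) \left(5 + 4 \cdot 0\right)} = \frac{1}{\left(6 - 45\right) \left(5 + 0\right)} = \frac{1}{\left(-39\right) 5} = \frac{1}{-195} = - \frac{1}{195}$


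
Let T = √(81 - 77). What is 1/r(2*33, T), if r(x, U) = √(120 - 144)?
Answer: -I*√6/12 ≈ -0.20412*I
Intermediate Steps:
T = 2 (T = √4 = 2)
r(x, U) = 2*I*√6 (r(x, U) = √(-24) = 2*I*√6)
1/r(2*33, T) = 1/(2*I*√6) = -I*√6/12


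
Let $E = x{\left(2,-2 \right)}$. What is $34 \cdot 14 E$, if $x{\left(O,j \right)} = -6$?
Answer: $-2856$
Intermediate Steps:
$E = -6$
$34 \cdot 14 E = 34 \cdot 14 \left(-6\right) = 476 \left(-6\right) = -2856$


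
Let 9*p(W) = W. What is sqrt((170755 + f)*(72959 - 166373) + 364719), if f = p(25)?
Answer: I*sqrt(143557221009)/3 ≈ 1.263e+5*I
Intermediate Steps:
p(W) = W/9
f = 25/9 (f = (1/9)*25 = 25/9 ≈ 2.7778)
sqrt((170755 + f)*(72959 - 166373) + 364719) = sqrt((170755 + 25/9)*(72959 - 166373) + 364719) = sqrt((1536820/9)*(-93414) + 364719) = sqrt(-47853501160/3 + 364719) = sqrt(-47852407003/3) = I*sqrt(143557221009)/3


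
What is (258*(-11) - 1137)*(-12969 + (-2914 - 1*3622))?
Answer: 77532375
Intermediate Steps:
(258*(-11) - 1137)*(-12969 + (-2914 - 1*3622)) = (-2838 - 1137)*(-12969 + (-2914 - 3622)) = -3975*(-12969 - 6536) = -3975*(-19505) = 77532375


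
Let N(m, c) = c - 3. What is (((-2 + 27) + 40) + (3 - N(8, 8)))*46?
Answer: 2898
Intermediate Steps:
N(m, c) = -3 + c
(((-2 + 27) + 40) + (3 - N(8, 8)))*46 = (((-2 + 27) + 40) + (3 - (-3 + 8)))*46 = ((25 + 40) + (3 - 1*5))*46 = (65 + (3 - 5))*46 = (65 - 2)*46 = 63*46 = 2898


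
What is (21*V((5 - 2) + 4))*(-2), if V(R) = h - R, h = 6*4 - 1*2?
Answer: -630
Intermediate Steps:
h = 22 (h = 24 - 2 = 22)
V(R) = 22 - R
(21*V((5 - 2) + 4))*(-2) = (21*(22 - ((5 - 2) + 4)))*(-2) = (21*(22 - (3 + 4)))*(-2) = (21*(22 - 1*7))*(-2) = (21*(22 - 7))*(-2) = (21*15)*(-2) = 315*(-2) = -630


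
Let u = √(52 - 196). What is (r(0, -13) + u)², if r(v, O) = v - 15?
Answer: 81 - 360*I ≈ 81.0 - 360.0*I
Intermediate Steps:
r(v, O) = -15 + v
u = 12*I (u = √(-144) = 12*I ≈ 12.0*I)
(r(0, -13) + u)² = ((-15 + 0) + 12*I)² = (-15 + 12*I)²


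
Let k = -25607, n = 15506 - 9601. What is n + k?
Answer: -19702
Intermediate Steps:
n = 5905
n + k = 5905 - 25607 = -19702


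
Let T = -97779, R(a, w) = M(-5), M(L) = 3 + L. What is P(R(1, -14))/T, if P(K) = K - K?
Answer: 0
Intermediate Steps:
R(a, w) = -2 (R(a, w) = 3 - 5 = -2)
P(K) = 0
P(R(1, -14))/T = 0/(-97779) = 0*(-1/97779) = 0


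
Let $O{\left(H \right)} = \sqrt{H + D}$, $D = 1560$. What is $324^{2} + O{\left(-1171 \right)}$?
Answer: $104976 + \sqrt{389} \approx 1.05 \cdot 10^{5}$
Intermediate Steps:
$O{\left(H \right)} = \sqrt{1560 + H}$ ($O{\left(H \right)} = \sqrt{H + 1560} = \sqrt{1560 + H}$)
$324^{2} + O{\left(-1171 \right)} = 324^{2} + \sqrt{1560 - 1171} = 104976 + \sqrt{389}$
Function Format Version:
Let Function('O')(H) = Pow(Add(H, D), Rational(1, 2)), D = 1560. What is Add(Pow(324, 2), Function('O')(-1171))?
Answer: Add(104976, Pow(389, Rational(1, 2))) ≈ 1.0500e+5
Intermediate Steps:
Function('O')(H) = Pow(Add(1560, H), Rational(1, 2)) (Function('O')(H) = Pow(Add(H, 1560), Rational(1, 2)) = Pow(Add(1560, H), Rational(1, 2)))
Add(Pow(324, 2), Function('O')(-1171)) = Add(Pow(324, 2), Pow(Add(1560, -1171), Rational(1, 2))) = Add(104976, Pow(389, Rational(1, 2)))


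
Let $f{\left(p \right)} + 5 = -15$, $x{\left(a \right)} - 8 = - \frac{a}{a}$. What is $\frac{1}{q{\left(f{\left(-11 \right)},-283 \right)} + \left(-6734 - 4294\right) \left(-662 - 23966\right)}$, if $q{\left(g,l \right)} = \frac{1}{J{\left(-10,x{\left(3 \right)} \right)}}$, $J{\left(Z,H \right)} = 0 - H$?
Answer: $\frac{7}{1901183087} \approx 3.6819 \cdot 10^{-9}$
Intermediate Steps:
$x{\left(a \right)} = 7$ ($x{\left(a \right)} = 8 - \frac{a}{a} = 8 - 1 = 7$)
$J{\left(Z,H \right)} = - H$
$f{\left(p \right)} = -20$ ($f{\left(p \right)} = -5 - 15 = -20$)
$q{\left(g,l \right)} = - \frac{1}{7}$ ($q{\left(g,l \right)} = \frac{1}{\left(-1\right) 7} = \frac{1}{-7} = - \frac{1}{7}$)
$\frac{1}{q{\left(f{\left(-11 \right)},-283 \right)} + \left(-6734 - 4294\right) \left(-662 - 23966\right)} = \frac{1}{- \frac{1}{7} + \left(-6734 - 4294\right) \left(-662 - 23966\right)} = \frac{1}{- \frac{1}{7} - -271597584} = \frac{1}{- \frac{1}{7} + 271597584} = \frac{1}{\frac{1901183087}{7}} = \frac{7}{1901183087}$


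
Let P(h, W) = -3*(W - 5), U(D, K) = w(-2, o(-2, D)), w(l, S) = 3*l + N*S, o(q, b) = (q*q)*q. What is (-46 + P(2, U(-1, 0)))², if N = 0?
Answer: 169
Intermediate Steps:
o(q, b) = q³ (o(q, b) = q²*q = q³)
w(l, S) = 3*l (w(l, S) = 3*l + 0*S = 3*l + 0 = 3*l)
U(D, K) = -6 (U(D, K) = 3*(-2) = -6)
P(h, W) = 15 - 3*W (P(h, W) = -3*(-5 + W) = 15 - 3*W)
(-46 + P(2, U(-1, 0)))² = (-46 + (15 - 3*(-6)))² = (-46 + (15 + 18))² = (-46 + 33)² = (-13)² = 169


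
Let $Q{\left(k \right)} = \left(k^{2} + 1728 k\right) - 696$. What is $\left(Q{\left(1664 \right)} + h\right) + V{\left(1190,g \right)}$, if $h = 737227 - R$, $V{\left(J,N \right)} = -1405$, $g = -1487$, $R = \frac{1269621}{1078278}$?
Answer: $\frac{2292926833157}{359426} \approx 6.3794 \cdot 10^{6}$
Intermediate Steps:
$R = \frac{423207}{359426}$ ($R = 1269621 \cdot \frac{1}{1078278} = \frac{423207}{359426} \approx 1.1775$)
$h = \frac{264978128495}{359426}$ ($h = 737227 - \frac{423207}{359426} = \frac{264978128495}{359426} \approx 7.3723 \cdot 10^{5}$)
$Q{\left(k \right)} = -696 + k^{2} + 1728 k$
$\left(Q{\left(1664 \right)} + h\right) + V{\left(1190,g \right)} = \left(\left(-696 + 1664^{2} + 1728 \cdot 1664\right) + \frac{264978128495}{359426}\right) - 1405 = \left(\left(-696 + 2768896 + 2875392\right) + \frac{264978128495}{359426}\right) - 1405 = \left(5643592 + \frac{264978128495}{359426}\right) - 1405 = \frac{2293431826687}{359426} - 1405 = \frac{2292926833157}{359426}$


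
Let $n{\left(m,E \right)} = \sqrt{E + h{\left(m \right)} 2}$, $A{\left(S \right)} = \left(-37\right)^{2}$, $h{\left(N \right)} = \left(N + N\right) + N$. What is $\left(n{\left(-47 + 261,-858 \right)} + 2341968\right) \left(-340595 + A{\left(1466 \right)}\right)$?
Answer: $-794456436768 - 339226 \sqrt{426} \approx -7.9446 \cdot 10^{11}$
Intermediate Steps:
$h{\left(N \right)} = 3 N$ ($h{\left(N \right)} = 2 N + N = 3 N$)
$A{\left(S \right)} = 1369$
$n{\left(m,E \right)} = \sqrt{E + 6 m}$ ($n{\left(m,E \right)} = \sqrt{E + 3 m 2} = \sqrt{E + 6 m}$)
$\left(n{\left(-47 + 261,-858 \right)} + 2341968\right) \left(-340595 + A{\left(1466 \right)}\right) = \left(\sqrt{-858 + 6 \left(-47 + 261\right)} + 2341968\right) \left(-340595 + 1369\right) = \left(\sqrt{-858 + 6 \cdot 214} + 2341968\right) \left(-339226\right) = \left(\sqrt{-858 + 1284} + 2341968\right) \left(-339226\right) = \left(\sqrt{426} + 2341968\right) \left(-339226\right) = \left(2341968 + \sqrt{426}\right) \left(-339226\right) = -794456436768 - 339226 \sqrt{426}$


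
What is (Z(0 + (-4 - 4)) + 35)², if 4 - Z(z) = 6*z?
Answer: 7569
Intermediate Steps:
Z(z) = 4 - 6*z
(Z(0 + (-4 - 4)) + 35)² = ((4 - 6*(0 + (-4 - 4))) + 35)² = ((4 - 6*(0 - 8)) + 35)² = ((4 - 6*(-8)) + 35)² = ((4 + 48) + 35)² = (52 + 35)² = 87² = 7569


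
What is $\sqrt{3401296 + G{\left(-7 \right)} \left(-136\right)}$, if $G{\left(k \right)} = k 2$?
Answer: $40 \sqrt{2127} \approx 1844.8$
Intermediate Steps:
$G{\left(k \right)} = 2 k$
$\sqrt{3401296 + G{\left(-7 \right)} \left(-136\right)} = \sqrt{3401296 + 2 \left(-7\right) \left(-136\right)} = \sqrt{3401296 - -1904} = \sqrt{3401296 + 1904} = \sqrt{3403200} = 40 \sqrt{2127}$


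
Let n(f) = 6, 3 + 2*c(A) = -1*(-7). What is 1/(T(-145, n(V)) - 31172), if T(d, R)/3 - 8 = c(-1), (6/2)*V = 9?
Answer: -1/31142 ≈ -3.2111e-5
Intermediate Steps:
V = 3 (V = (⅓)*9 = 3)
c(A) = 2 (c(A) = -3/2 + (-1*(-7))/2 = -3/2 + (½)*7 = -3/2 + 7/2 = 2)
T(d, R) = 30 (T(d, R) = 24 + 3*2 = 24 + 6 = 30)
1/(T(-145, n(V)) - 31172) = 1/(30 - 31172) = 1/(-31142) = -1/31142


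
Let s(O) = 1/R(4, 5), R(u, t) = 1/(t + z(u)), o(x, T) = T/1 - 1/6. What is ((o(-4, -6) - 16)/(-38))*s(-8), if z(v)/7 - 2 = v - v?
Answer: 133/12 ≈ 11.083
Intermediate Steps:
z(v) = 14 (z(v) = 14 + 7*(v - v) = 14 + 7*0 = 14 + 0 = 14)
o(x, T) = -⅙ + T (o(x, T) = T*1 - 1*⅙ = T - ⅙ = -⅙ + T)
R(u, t) = 1/(14 + t) (R(u, t) = 1/(t + 14) = 1/(14 + t))
s(O) = 19 (s(O) = 1/(1/(14 + 5)) = 1/(1/19) = 19)
((o(-4, -6) - 16)/(-38))*s(-8) = (((-⅙ - 6) - 16)/(-38))*19 = ((-37/6 - 16)*(-1/38))*19 = -133/6*(-1/38)*19 = (7/12)*19 = 133/12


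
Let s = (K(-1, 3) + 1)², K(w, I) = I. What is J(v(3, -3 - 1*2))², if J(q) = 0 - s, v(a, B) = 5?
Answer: 256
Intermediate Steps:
s = 16 (s = (3 + 1)² = 4² = 16)
J(q) = -16 (J(q) = 0 - 1*16 = 0 - 16 = -16)
J(v(3, -3 - 1*2))² = (-16)² = 256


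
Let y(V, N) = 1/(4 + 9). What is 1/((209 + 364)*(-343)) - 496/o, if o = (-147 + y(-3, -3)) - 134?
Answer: 316819955/179440107 ≈ 1.7656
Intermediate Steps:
y(V, N) = 1/13
o = -3652/13 (o = (-147 + 1/13) - 134 = -1910/13 - 134 = -3652/13 ≈ -280.92)
1/((209 + 364)*(-343)) - 496/o = 1/((209 + 364)*(-343)) - 496/(-3652/13) = -1/343/573 - 496*(-13/3652) = (1/573)*(-1/343) + 1612/913 = -1/196539 + 1612/913 = 316819955/179440107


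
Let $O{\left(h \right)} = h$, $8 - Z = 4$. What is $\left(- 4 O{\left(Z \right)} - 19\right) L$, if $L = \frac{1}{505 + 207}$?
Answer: $- \frac{35}{712} \approx -0.049157$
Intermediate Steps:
$Z = 4$ ($Z = 8 - 4 = 4$)
$L = \frac{1}{712} \approx 0.0014045$
$\left(- 4 O{\left(Z \right)} - 19\right) L = \left(\left(-4\right) 4 - 19\right) \frac{1}{712} = \left(-16 - 19\right) \frac{1}{712} = \left(-35\right) \frac{1}{712} = - \frac{35}{712}$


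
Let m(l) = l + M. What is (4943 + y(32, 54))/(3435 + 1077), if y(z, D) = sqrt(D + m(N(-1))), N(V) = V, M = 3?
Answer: 4943/4512 + sqrt(14)/2256 ≈ 1.0972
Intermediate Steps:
m(l) = 3 + l (m(l) = l + 3 = 3 + l)
y(z, D) = sqrt(2 + D) (y(z, D) = sqrt(D + (3 - 1)) = sqrt(D + 2) = sqrt(2 + D))
(4943 + y(32, 54))/(3435 + 1077) = (4943 + sqrt(2 + 54))/(3435 + 1077) = (4943 + sqrt(56))/4512 = (4943 + 2*sqrt(14))*(1/4512) = 4943/4512 + sqrt(14)/2256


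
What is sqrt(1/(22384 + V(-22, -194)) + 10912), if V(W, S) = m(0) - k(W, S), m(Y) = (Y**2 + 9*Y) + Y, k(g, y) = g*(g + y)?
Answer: sqrt(212025224270)/4408 ≈ 104.46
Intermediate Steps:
m(Y) = Y**2 + 10*Y
V(W, S) = -W*(S + W) (V(W, S) = 0*(10 + 0) - W*(W + S) = 0*10 - W*(S + W) = 0 - W*(S + W) = -W*(S + W))
sqrt(1/(22384 + V(-22, -194)) + 10912) = sqrt(1/(22384 - 1*(-22)*(-194 - 22)) + 10912) = sqrt(1/(22384 - 1*(-22)*(-216)) + 10912) = sqrt(1/(22384 - 4752) + 10912) = sqrt(1/17632 + 10912) = sqrt(192400385/17632) = sqrt(212025224270)/4408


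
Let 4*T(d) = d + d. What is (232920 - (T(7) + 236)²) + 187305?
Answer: 1451459/4 ≈ 3.6287e+5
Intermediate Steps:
T(d) = d/2 (T(d) = (d + d)/4 = (2*d)/4 = d/2)
(232920 - (T(7) + 236)²) + 187305 = (232920 - ((½)*7 + 236)²) + 187305 = (232920 - (7/2 + 236)²) + 187305 = (232920 - (479/2)²) + 187305 = (232920 - 1*229441/4) + 187305 = (232920 - 229441/4) + 187305 = 702239/4 + 187305 = 1451459/4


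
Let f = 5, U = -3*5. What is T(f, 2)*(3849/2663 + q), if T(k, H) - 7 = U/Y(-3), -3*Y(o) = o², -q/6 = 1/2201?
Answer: 101468052/5861263 ≈ 17.312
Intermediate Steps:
U = -15
q = -6/2201 ≈ -0.0027260
Y(o) = -o²/3
T(k, H) = 12 (T(k, H) = 7 - 15/((-⅓*(-3)²)) = 7 - 15/((-⅓*9)) = 7 - 15/(-3) = 7 - 15*(-⅓) = 7 + 5 = 12)
T(f, 2)*(3849/2663 + q) = 12*(3849/2663 - 6/2201) = 12*(8455671/5861263) = 101468052/5861263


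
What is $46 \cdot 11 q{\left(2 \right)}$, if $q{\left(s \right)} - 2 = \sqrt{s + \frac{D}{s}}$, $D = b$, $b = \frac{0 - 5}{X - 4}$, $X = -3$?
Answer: $1012 + \frac{253 \sqrt{462}}{7} \approx 1788.9$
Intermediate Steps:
$b = \frac{5}{7}$ ($b = \frac{0 - 5}{-3 - 4} = - \frac{5}{-7} = \left(-5\right) \left(- \frac{1}{7}\right) = \frac{5}{7} \approx 0.71429$)
$D = \frac{5}{7} \approx 0.71429$
$q{\left(s \right)} = 2 + \sqrt{s + \frac{5}{7 s}}$
$46 \cdot 11 q{\left(2 \right)} = 46 \cdot 11 \left(2 + \frac{\sqrt{\frac{35}{2} + 49 \cdot 2}}{7}\right) = 506 \left(2 + \frac{\sqrt{35 \cdot \frac{1}{2} + 98}}{7}\right) = 506 \left(2 + \frac{\sqrt{\frac{35}{2} + 98}}{7}\right) = 506 \left(2 + \frac{\sqrt{\frac{231}{2}}}{7}\right) = 506 \left(2 + \frac{\frac{1}{2} \sqrt{462}}{7}\right) = 506 \left(2 + \frac{\sqrt{462}}{14}\right) = 1012 + \frac{253 \sqrt{462}}{7}$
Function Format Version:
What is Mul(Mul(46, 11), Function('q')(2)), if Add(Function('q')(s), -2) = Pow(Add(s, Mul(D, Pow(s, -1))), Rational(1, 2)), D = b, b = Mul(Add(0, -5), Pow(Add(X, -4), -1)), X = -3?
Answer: Add(1012, Mul(Rational(253, 7), Pow(462, Rational(1, 2)))) ≈ 1788.9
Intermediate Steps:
b = Rational(5, 7) (b = Mul(Add(0, -5), Pow(Add(-3, -4), -1)) = Mul(-5, Pow(-7, -1)) = Mul(-5, Rational(-1, 7)) = Rational(5, 7) ≈ 0.71429)
D = Rational(5, 7) ≈ 0.71429
Function('q')(s) = Add(2, Pow(Add(s, Mul(Rational(5, 7), Pow(s, -1))), Rational(1, 2)))
Mul(Mul(46, 11), Function('q')(2)) = Mul(Mul(46, 11), Add(2, Mul(Rational(1, 7), Pow(Add(Mul(35, Pow(2, -1)), Mul(49, 2)), Rational(1, 2))))) = Mul(506, Add(2, Mul(Rational(1, 7), Pow(Add(Mul(35, Rational(1, 2)), 98), Rational(1, 2))))) = Mul(506, Add(2, Mul(Rational(1, 7), Pow(Add(Rational(35, 2), 98), Rational(1, 2))))) = Mul(506, Add(2, Mul(Rational(1, 7), Pow(Rational(231, 2), Rational(1, 2))))) = Mul(506, Add(2, Mul(Rational(1, 7), Mul(Rational(1, 2), Pow(462, Rational(1, 2)))))) = Mul(506, Add(2, Mul(Rational(1, 14), Pow(462, Rational(1, 2))))) = Add(1012, Mul(Rational(253, 7), Pow(462, Rational(1, 2))))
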